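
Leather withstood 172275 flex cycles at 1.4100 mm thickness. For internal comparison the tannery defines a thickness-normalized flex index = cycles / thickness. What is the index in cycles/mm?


Formula: Index = cycles / thickness
Substituting: Index = 172275 / 1.4100
Result: 122180.8511 cycles/mm


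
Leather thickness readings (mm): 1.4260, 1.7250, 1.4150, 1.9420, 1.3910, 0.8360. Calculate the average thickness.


Formula: Average = sum / n
Substituting: Average = 8.7350 / 6
Result: 1.4558 mm


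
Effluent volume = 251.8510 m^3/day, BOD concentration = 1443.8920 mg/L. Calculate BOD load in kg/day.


Formula: BOD_load = volume * conc / 1000
Substituting: BOD_load = 251.8510 * 1443.8920 / 1000
Result: 363.6456 kg/day


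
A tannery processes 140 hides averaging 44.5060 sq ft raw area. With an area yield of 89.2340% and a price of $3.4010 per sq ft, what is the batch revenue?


Raw_total = N * avg_area = 140 * 44.5060 = 6230.8400 sq ft
Finished = Raw_total * yield / 100 = 6230.8400 * 89.2340 / 100 = 5560.0278 sq ft
Value = Finished * price = 5560.0278 * 3.4010 = 18909.6544 $


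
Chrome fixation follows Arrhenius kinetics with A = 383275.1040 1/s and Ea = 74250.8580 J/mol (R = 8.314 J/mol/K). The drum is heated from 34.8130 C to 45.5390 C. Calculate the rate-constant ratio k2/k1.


T1 = 34.8130 + 273.15 = 307.9630 K; T2 = 45.5390 + 273.15 = 318.6890 K
k1 = A * exp(-Ea/(R*T1)) = 383275.1040 * exp(-74250.8580/(8.314*307.9630)) = 9.7525e-08 1/s
k2 = A * exp(-Ea/(R*T2)) = 383275.1040 * exp(-74250.8580/(8.314*318.6890)) = 2.5882e-07 1/s
k2/k1 = 2.5882e-07 / 9.7525e-08 = 2.6539


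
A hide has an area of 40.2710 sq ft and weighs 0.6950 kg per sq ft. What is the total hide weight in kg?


Formula: Weight = area * weight_per_sqft
Substituting: Weight = 40.2710 * 0.6950
Result: 27.9883 kg


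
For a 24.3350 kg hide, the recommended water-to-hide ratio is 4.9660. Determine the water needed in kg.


Formula: Water = hide_weight * ratio
Substituting: Water = 24.3350 * 4.9660
Result: 120.8476 kg


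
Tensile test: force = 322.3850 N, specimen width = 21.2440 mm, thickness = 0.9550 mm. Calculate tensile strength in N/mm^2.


Formula: TS = force / (width * thickness)
Substituting: TS = 322.3850 / (21.2440 * 0.9550)
Result: 15.8904 N/mm^2


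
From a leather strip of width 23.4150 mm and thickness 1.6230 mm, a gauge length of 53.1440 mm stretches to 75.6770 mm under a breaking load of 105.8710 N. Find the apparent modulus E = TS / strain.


TS = F / (w * t) = 105.8710 / (23.4150 * 1.6230) = 2.7859 N/mm^2
strain = (Lf - L0) / L0 = (75.6770 - 53.1440) / 53.1440 = 0.4240
E = TS / strain = 2.7859 / 0.4240 = 6.5705 N/mm^2


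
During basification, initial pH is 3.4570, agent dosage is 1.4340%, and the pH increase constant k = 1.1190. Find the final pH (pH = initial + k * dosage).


Formula: pH_final = pH_initial + k * base_pct
Substituting: pH_final = 3.4570 + 1.1190 * 1.4340
Result: 5.0616


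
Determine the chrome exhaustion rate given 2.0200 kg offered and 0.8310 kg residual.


Formula: Uptake = (offered - residual) / offered * 100
Substituting: Uptake = (2.0200 - 0.8310) / 2.0200 * 100
Result: 58.8614 %


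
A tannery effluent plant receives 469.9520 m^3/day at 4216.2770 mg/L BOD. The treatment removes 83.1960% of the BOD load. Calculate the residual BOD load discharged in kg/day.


Load_in = volume * conc / 1000 = 469.9520 * 4216.2770 / 1000 = 1981.4478 kg/day
Removed = Load_in * eff / 100 = 1981.4478 * 83.1960 / 100 = 1648.4853 kg/day
Load_out = Load_in - Removed = 1981.4478 - 1648.4853 = 332.9625 kg/day


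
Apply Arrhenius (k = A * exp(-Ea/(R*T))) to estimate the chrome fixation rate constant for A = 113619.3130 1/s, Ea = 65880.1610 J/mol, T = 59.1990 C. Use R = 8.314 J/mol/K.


T_K = T_C + 273.15 = 59.1990 + 273.15 = 332.3490 K
exponent = -Ea / (R * T_K) = -65880.1610 / (8.314 * 332.3490) = -23.8424
k = A * exp(exponent) = 113619.3130 * exp(-23.8424) = 5.0214e-06 1/s


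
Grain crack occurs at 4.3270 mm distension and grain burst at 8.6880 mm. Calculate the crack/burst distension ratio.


Formula: Ratio = crack / burst
Substituting: Ratio = 4.3270 / 8.6880
Result: 0.4980


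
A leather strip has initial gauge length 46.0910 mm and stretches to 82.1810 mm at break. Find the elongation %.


Formula: Elongation = (Lf - L0) / L0 * 100
Substituting: Elongation = (82.1810 - 46.0910) / 46.0910 * 100
Result: 78.3016 %


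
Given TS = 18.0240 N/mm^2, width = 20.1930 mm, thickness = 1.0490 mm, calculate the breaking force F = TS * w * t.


Formula: F = TS * w * t
Substituting: F = 18.0240 * 20.1930 * 1.0490
Result: 381.7926 N


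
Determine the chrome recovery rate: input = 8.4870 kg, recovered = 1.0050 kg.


Formula: Recovery = recovered / input * 100
Substituting: Recovery = 1.0050 / 8.4870 * 100
Result: 11.8416 %


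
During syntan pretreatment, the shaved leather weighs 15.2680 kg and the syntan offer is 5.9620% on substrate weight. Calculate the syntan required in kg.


Formula: Syntan = substrate * pct / 100
Substituting: Syntan = 15.2680 * 5.9620 / 100
Result: 0.9103 kg


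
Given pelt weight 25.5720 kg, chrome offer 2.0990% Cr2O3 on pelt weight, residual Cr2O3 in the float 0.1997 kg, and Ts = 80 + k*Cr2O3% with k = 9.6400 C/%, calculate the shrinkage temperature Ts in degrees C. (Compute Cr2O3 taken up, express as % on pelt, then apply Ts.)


Offered = pelt * offer_pct / 100 = 25.5720 * 2.0990 / 100 = 0.5368 kg
Uptake = offered - residual = 0.5368 - 0.1997 = 0.3371 kg
Cr2O3% on pelt = uptake / pelt * 100 = 0.3371 / 25.5720 * 100 = 1.3181 %
Ts = 80 + k * Cr2O3% = 80 + 9.6400 * 1.3181 = 92.7062 C


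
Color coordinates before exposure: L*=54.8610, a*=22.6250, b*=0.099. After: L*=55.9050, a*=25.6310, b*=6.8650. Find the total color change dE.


dL = 1.0440, da = 3.0060, db = 6.7660
dE = sqrt(1.0440^2 + 3.0060^2 + 6.7660^2) = 7.4769


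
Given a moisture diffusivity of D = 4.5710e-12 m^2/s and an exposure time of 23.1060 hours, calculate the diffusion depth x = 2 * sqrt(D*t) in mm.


t = 23.1060 hr * 3600 = 83181.6000 s
D * t = 4.5710e-12 * 83181.6000 = 3.8022e-07
x = 2 * sqrt(D*t) = 2 * sqrt(3.8022e-07) = 0.00123324 m = 1.2332 mm


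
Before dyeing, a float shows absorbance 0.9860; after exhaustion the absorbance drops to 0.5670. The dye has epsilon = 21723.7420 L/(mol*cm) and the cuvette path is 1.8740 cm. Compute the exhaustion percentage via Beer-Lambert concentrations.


c_initial = A_i / (epsilon * l) = 0.9860 / (21723.7420 * 1.8740) = 2.4220e-05 mol/L
c_final = A_f / (epsilon * l) = 0.5670 / (21723.7420 * 1.8740) = 1.3928e-05 mol/L
Exhaustion = (c_initial - c_final) / c_initial * 100 = (2.4220e-05 - 1.3928e-05) / 2.4220e-05 * 100 = 42.4949 %


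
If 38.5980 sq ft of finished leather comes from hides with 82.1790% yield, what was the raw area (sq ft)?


Formula: raw = finished * 100 / yield
Substituting: raw = 38.5980 * 100 / 82.1790
Result: 46.9682 sq ft


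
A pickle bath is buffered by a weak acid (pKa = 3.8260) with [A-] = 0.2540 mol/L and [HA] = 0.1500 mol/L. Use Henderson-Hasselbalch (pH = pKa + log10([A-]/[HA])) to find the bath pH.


ratio = [A-] / [HA] = 0.2540 / 0.1500 = 1.6933
log10(ratio) = 0.2287
pH = pKa + log10(ratio) = 3.8260 + 0.2287 = 4.0547


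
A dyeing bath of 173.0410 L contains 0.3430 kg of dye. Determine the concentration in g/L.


Formula: Conc = dye_mass(kg) / volume(L) * 1000
Substituting: Conc = 0.3430 / 173.0410 * 1000
Result: 1.9822 g/L


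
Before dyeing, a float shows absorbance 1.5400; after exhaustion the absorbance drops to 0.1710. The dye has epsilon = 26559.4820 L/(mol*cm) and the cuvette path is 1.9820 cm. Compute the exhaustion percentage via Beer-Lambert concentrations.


c_initial = A_i / (epsilon * l) = 1.5400 / (26559.4820 * 1.9820) = 2.9255e-05 mol/L
c_final = A_f / (epsilon * l) = 0.1710 / (26559.4820 * 1.9820) = 3.2484e-06 mol/L
Exhaustion = (c_initial - c_final) / c_initial * 100 = (2.9255e-05 - 3.2484e-06) / 2.9255e-05 * 100 = 88.8961 %


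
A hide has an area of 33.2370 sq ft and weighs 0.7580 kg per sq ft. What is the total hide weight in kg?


Formula: Weight = area * weight_per_sqft
Substituting: Weight = 33.2370 * 0.7580
Result: 25.1936 kg


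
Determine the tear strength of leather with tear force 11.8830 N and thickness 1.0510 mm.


Formula: Tear strength = force / thickness
Substituting: Tear strength = 11.8830 / 1.0510
Result: 11.3064 N/mm


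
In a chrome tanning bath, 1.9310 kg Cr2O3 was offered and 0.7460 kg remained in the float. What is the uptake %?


Formula: Uptake = (offered - residual) / offered * 100
Substituting: Uptake = (1.9310 - 0.7460) / 1.9310 * 100
Result: 61.3672 %


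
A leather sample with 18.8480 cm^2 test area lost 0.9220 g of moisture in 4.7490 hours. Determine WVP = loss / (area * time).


Formula: WVP = loss / (area * time)
Substituting: WVP = 0.9220 / (18.8480 * 4.7490)
Result: 0.0103006 g/(cm^2*hr)


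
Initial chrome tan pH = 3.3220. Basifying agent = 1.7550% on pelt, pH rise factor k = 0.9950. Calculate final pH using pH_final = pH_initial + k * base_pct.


Formula: pH_final = pH_initial + k * base_pct
Substituting: pH_final = 3.3220 + 0.9950 * 1.7550
Result: 5.0682


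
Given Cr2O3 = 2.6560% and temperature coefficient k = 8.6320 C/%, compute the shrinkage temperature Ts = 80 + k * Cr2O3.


Formula: Ts = 80 + k * Cr2O3
Substituting: Ts = 80 + 8.6320 * 2.6560
Result: 102.9266 C


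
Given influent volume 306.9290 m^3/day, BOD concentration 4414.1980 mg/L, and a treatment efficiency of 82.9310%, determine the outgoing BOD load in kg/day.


Load_in = volume * conc / 1000 = 306.9290 * 4414.1980 / 1000 = 1354.8454 kg/day
Removed = Load_in * eff / 100 = 1354.8454 * 82.9310 / 100 = 1123.5868 kg/day
Load_out = Load_in - Removed = 1354.8454 - 1123.5868 = 231.2586 kg/day


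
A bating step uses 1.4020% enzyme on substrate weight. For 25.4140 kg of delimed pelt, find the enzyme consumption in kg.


Formula: Enzyme = substrate * pct / 100
Substituting: Enzyme = 25.4140 * 1.4020 / 100
Result: 0.3563 kg


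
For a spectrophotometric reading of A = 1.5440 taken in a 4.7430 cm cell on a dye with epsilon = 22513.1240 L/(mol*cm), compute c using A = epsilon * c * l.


Formula: c = A / (epsilon * l)
Substituting: c = 1.5440 / (22513.1240 * 4.7430)
Result: 1.4460e-05 mol/L


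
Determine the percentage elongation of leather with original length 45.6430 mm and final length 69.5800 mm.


Formula: Elongation = (Lf - L0) / L0 * 100
Substituting: Elongation = (69.5800 - 45.6430) / 45.6430 * 100
Result: 52.4440 %


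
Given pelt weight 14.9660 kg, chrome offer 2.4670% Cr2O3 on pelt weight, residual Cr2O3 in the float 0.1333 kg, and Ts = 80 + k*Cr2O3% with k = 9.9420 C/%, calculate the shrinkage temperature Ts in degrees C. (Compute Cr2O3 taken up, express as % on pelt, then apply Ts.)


Offered = pelt * offer_pct / 100 = 14.9660 * 2.4670 / 100 = 0.3692 kg
Uptake = offered - residual = 0.3692 - 0.1333 = 0.2359 kg
Cr2O3% on pelt = uptake / pelt * 100 = 0.2359 / 14.9660 * 100 = 1.5763 %
Ts = 80 + k * Cr2O3% = 80 + 9.9420 * 1.5763 = 95.6717 C


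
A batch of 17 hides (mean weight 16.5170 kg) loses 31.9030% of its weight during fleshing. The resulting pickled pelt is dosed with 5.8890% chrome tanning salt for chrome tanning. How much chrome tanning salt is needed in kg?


Total_raw = N * avg_wt = 17 * 16.5170 = 280.7890 kg
Substrate = Total_raw * (1 - loss/100) = 280.7890 * (1 - 31.9030/100) = 191.2089 kg
Chrome = Substrate * pct / 100 = 191.2089 * 5.8890 / 100 = 11.2603 kg


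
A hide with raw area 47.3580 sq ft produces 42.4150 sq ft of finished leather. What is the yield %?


Formula: Yield = finished / raw * 100
Substituting: Yield = 42.4150 / 47.3580 * 100
Result: 89.5625 %


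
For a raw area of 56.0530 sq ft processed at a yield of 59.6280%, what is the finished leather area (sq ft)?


Formula: finished = raw * yield / 100
Substituting: finished = 56.0530 * 59.6280 / 100
Result: 33.4233 sq ft


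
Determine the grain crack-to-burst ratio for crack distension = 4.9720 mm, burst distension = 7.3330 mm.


Formula: Ratio = crack / burst
Substituting: Ratio = 4.9720 / 7.3330
Result: 0.6780


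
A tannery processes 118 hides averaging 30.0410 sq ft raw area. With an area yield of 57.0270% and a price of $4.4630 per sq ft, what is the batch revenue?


Raw_total = N * avg_area = 118 * 30.0410 = 3544.8380 sq ft
Finished = Raw_total * yield / 100 = 3544.8380 * 57.0270 / 100 = 2021.5148 sq ft
Value = Finished * price = 2021.5148 * 4.4630 = 9022.0204 $


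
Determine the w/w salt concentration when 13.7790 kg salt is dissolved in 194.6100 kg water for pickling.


Formula: Conc = salt / (water + salt) * 100
Substituting: Conc = 13.7790 / (194.6100 + 13.7790) * 100
Result: 6.6122 %


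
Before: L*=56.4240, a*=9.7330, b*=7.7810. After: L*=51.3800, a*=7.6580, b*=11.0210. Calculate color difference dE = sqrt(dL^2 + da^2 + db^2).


dL = -5.0440, da = -2.0750, db = 3.2400
dE = sqrt((-5.0440)^2 + (-2.0750)^2 + 3.2400^2) = 6.3439


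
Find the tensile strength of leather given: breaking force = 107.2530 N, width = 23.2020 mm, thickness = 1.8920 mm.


Formula: TS = force / (width * thickness)
Substituting: TS = 107.2530 / (23.2020 * 1.8920)
Result: 2.4432 N/mm^2


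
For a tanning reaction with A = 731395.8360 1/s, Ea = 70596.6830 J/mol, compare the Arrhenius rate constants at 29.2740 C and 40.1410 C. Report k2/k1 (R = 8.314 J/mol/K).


T1 = 29.2740 + 273.15 = 302.4240 K; T2 = 40.1410 + 273.15 = 313.2910 K
k1 = A * exp(-Ea/(R*T1)) = 731395.8360 * exp(-70596.6830/(8.314*302.4240)) = 4.6802e-07 1/s
k2 = A * exp(-Ea/(R*T2)) = 731395.8360 * exp(-70596.6830/(8.314*313.2910)) = 1.2394e-06 1/s
k2/k1 = 1.2394e-06 / 4.6802e-07 = 2.6483


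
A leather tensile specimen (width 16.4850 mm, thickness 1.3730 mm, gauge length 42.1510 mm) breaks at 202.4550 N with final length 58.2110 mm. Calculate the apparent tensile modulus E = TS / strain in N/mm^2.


TS = F / (w * t) = 202.4550 / (16.4850 * 1.3730) = 8.9448 N/mm^2
strain = (Lf - L0) / L0 = (58.2110 - 42.1510) / 42.1510 = 0.3810
E = TS / strain = 8.9448 / 0.3810 = 23.4764 N/mm^2


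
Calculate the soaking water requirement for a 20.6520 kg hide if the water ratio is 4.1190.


Formula: Water = hide_weight * ratio
Substituting: Water = 20.6520 * 4.1190
Result: 85.0656 kg


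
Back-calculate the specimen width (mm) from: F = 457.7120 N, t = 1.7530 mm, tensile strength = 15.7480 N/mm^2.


Formula: w = F / (TS * t)
Substituting: w = 457.7120 / (15.7480 * 1.7530)
Result: 16.5800 mm


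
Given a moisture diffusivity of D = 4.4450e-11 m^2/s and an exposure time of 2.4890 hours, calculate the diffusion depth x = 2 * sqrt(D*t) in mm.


t = 2.4890 hr * 3600 = 8960.4000 s
D * t = 4.4450e-11 * 8960.4000 = 3.9829e-07
x = 2 * sqrt(D*t) = 2 * sqrt(3.9829e-07) = 0.0012622 m = 1.2622 mm


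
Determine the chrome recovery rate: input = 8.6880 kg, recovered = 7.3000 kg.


Formula: Recovery = recovered / input * 100
Substituting: Recovery = 7.3000 / 8.6880 * 100
Result: 84.0239 %


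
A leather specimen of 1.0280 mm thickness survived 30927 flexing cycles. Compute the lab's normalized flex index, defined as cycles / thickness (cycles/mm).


Formula: Index = cycles / thickness
Substituting: Index = 30927 / 1.0280
Result: 30084.6304 cycles/mm


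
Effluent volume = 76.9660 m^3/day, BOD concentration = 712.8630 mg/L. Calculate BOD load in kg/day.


Formula: BOD_load = volume * conc / 1000
Substituting: BOD_load = 76.9660 * 712.8630 / 1000
Result: 54.8662 kg/day


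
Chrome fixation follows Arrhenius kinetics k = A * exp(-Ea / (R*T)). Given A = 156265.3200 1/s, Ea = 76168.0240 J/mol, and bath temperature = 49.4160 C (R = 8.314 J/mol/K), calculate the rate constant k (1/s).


T_K = T_C + 273.15 = 49.4160 + 273.15 = 322.5660 K
exponent = -Ea / (R * T_K) = -76168.0240 / (8.314 * 322.5660) = -28.4017
k = A * exp(exponent) = 156265.3200 * exp(-28.4017) = 7.2305e-08 1/s


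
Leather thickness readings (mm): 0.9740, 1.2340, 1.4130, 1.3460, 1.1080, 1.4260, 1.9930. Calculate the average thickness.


Formula: Average = sum / n
Substituting: Average = 9.4940 / 7
Result: 1.3563 mm


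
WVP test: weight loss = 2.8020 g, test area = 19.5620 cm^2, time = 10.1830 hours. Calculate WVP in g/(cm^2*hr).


Formula: WVP = loss / (area * time)
Substituting: WVP = 2.8020 / (19.5620 * 10.1830)
Result: 0.0140663 g/(cm^2*hr)


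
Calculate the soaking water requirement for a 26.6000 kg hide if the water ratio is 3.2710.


Formula: Water = hide_weight * ratio
Substituting: Water = 26.6000 * 3.2710
Result: 87.0086 kg


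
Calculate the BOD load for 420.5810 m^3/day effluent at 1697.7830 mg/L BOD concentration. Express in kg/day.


Formula: BOD_load = volume * conc / 1000
Substituting: BOD_load = 420.5810 * 1697.7830 / 1000
Result: 714.0553 kg/day


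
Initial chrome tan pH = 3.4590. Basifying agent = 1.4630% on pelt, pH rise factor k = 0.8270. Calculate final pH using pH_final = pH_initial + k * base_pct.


Formula: pH_final = pH_initial + k * base_pct
Substituting: pH_final = 3.4590 + 0.8270 * 1.4630
Result: 4.6689


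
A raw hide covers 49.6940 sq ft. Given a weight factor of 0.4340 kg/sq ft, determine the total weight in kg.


Formula: Weight = area * weight_per_sqft
Substituting: Weight = 49.6940 * 0.4340
Result: 21.5672 kg


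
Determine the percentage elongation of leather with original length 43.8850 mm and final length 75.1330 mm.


Formula: Elongation = (Lf - L0) / L0 * 100
Substituting: Elongation = (75.1330 - 43.8850) / 43.8850 * 100
Result: 71.2043 %


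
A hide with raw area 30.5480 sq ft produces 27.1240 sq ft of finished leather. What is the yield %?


Formula: Yield = finished / raw * 100
Substituting: Yield = 27.1240 / 30.5480 * 100
Result: 88.7914 %


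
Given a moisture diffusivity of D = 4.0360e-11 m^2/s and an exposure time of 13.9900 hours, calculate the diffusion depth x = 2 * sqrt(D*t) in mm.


t = 13.9900 hr * 3600 = 50364.0000 s
D * t = 4.0360e-11 * 50364.0000 = 2.0327e-06
x = 2 * sqrt(D*t) = 2 * sqrt(2.0327e-06) = 0.00285145 m = 2.8514 mm


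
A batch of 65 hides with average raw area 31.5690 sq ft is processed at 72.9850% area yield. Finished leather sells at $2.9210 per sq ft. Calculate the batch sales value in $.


Raw_total = N * avg_area = 65 * 31.5690 = 2051.9850 sq ft
Finished = Raw_total * yield / 100 = 2051.9850 * 72.9850 / 100 = 1497.6413 sq ft
Value = Finished * price = 1497.6413 * 2.9210 = 4374.6101 $


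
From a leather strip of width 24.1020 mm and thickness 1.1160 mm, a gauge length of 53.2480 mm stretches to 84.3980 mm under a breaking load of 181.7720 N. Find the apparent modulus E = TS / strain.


TS = F / (w * t) = 181.7720 / (24.1020 * 1.1160) = 6.7579 N/mm^2
strain = (Lf - L0) / L0 = (84.3980 - 53.2480) / 53.2480 = 0.5850
E = TS / strain = 6.7579 / 0.5850 = 11.5519 N/mm^2


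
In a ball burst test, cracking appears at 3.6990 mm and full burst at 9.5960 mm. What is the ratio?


Formula: Ratio = crack / burst
Substituting: Ratio = 3.6990 / 9.5960
Result: 0.3855


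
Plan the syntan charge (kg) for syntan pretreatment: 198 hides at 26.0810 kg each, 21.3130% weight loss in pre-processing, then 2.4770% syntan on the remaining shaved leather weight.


Total_raw = N * avg_wt = 198 * 26.0810 = 5164.0380 kg
Substrate = Total_raw * (1 - loss/100) = 5164.0380 * (1 - 21.3130/100) = 4063.4266 kg
Syntan = Substrate * pct / 100 = 4063.4266 * 2.4770 / 100 = 100.6511 kg


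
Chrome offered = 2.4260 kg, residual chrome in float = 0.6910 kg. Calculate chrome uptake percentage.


Formula: Uptake = (offered - residual) / offered * 100
Substituting: Uptake = (2.4260 - 0.6910) / 2.4260 * 100
Result: 71.5169 %


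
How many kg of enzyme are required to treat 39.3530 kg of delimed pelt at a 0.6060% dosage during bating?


Formula: Enzyme = substrate * pct / 100
Substituting: Enzyme = 39.3530 * 0.6060 / 100
Result: 0.2385 kg


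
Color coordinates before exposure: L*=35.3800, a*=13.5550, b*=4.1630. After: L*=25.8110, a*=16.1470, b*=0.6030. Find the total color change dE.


dL = -9.5690, da = 2.5920, db = -3.5600
dE = sqrt((-9.5690)^2 + 2.5920^2 + (-3.5600)^2) = 10.5337


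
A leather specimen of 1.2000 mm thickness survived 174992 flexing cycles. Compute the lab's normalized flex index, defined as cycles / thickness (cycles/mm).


Formula: Index = cycles / thickness
Substituting: Index = 174992 / 1.2000
Result: 145826.6667 cycles/mm


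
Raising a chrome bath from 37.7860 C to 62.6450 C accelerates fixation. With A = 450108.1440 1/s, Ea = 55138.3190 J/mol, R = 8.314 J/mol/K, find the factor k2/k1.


T1 = 37.7860 + 273.15 = 310.9360 K; T2 = 62.6450 + 273.15 = 335.7950 K
k1 = A * exp(-Ea/(R*T1)) = 450108.1440 * exp(-55138.3190/(8.314*310.9360)) = 2.4559e-04 1/s
k2 = A * exp(-Ea/(R*T2)) = 450108.1440 * exp(-55138.3190/(8.314*335.7950)) = 0.00119113 1/s
k2/k1 = 0.00119113 / 2.4559e-04 = 4.8501


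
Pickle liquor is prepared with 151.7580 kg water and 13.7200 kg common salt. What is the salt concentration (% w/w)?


Formula: Conc = salt / (water + salt) * 100
Substituting: Conc = 13.7200 / (151.7580 + 13.7200) * 100
Result: 8.2911 %


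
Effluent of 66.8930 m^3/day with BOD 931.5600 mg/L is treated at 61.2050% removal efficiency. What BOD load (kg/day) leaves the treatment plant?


Load_in = volume * conc / 1000 = 66.8930 * 931.5600 / 1000 = 62.3148 kg/day
Removed = Load_in * eff / 100 = 62.3148 * 61.2050 / 100 = 38.1398 kg/day
Load_out = Load_in - Removed = 62.3148 - 38.1398 = 24.1750 kg/day


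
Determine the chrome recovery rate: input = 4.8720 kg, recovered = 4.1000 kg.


Formula: Recovery = recovered / input * 100
Substituting: Recovery = 4.1000 / 4.8720 * 100
Result: 84.1544 %


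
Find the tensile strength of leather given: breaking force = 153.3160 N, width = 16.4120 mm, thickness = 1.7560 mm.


Formula: TS = force / (width * thickness)
Substituting: TS = 153.3160 / (16.4120 * 1.7560)
Result: 5.3199 N/mm^2


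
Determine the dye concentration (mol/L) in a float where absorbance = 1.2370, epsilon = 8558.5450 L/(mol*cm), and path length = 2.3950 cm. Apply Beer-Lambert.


Formula: c = A / (epsilon * l)
Substituting: c = 1.2370 / (8558.5450 * 2.3950)
Result: 6.0348e-05 mol/L


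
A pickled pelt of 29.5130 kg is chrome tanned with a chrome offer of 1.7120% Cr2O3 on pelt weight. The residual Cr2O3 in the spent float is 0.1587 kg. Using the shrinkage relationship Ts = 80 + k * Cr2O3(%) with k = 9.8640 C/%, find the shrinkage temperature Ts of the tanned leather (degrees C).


Offered = pelt * offer_pct / 100 = 29.5130 * 1.7120 / 100 = 0.5053 kg
Uptake = offered - residual = 0.5053 - 0.1587 = 0.3466 kg
Cr2O3% on pelt = uptake / pelt * 100 = 0.3466 / 29.5130 * 100 = 1.1743 %
Ts = 80 + k * Cr2O3% = 80 + 9.8640 * 1.1743 = 91.5830 C


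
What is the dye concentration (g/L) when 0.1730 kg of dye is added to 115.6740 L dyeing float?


Formula: Conc = dye_mass(kg) / volume(L) * 1000
Substituting: Conc = 0.1730 / 115.6740 * 1000
Result: 1.4956 g/L


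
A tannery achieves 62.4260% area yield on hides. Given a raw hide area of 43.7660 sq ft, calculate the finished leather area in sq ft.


Formula: finished = raw * yield / 100
Substituting: finished = 43.7660 * 62.4260 / 100
Result: 27.3214 sq ft


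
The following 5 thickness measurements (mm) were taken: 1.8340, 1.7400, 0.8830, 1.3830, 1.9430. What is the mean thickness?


Formula: Average = sum / n
Substituting: Average = 7.7830 / 5
Result: 1.5566 mm


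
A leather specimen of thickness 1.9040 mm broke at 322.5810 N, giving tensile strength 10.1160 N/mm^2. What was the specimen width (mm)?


Formula: w = F / (TS * t)
Substituting: w = 322.5810 / (10.1160 * 1.9040)
Result: 16.7480 mm


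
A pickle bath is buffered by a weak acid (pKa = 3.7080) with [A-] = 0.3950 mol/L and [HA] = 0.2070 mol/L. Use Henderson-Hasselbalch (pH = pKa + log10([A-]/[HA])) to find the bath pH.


ratio = [A-] / [HA] = 0.3950 / 0.2070 = 1.9082
log10(ratio) = 0.2806
pH = pKa + log10(ratio) = 3.7080 + 0.2806 = 3.9886


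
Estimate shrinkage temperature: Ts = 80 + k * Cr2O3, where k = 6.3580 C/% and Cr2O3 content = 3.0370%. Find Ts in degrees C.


Formula: Ts = 80 + k * Cr2O3
Substituting: Ts = 80 + 6.3580 * 3.0370
Result: 99.3092 C


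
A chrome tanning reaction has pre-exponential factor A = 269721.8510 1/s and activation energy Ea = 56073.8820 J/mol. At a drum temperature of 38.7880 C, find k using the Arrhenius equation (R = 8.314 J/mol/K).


T_K = T_C + 273.15 = 38.7880 + 273.15 = 311.9380 K
exponent = -Ea / (R * T_K) = -56073.8820 / (8.314 * 311.9380) = -21.6213
k = A * exp(exponent) = 269721.8510 * exp(-21.6213) = 1.0987e-04 1/s


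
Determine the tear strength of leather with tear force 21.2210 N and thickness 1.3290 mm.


Formula: Tear strength = force / thickness
Substituting: Tear strength = 21.2210 / 1.3290
Result: 15.9676 N/mm


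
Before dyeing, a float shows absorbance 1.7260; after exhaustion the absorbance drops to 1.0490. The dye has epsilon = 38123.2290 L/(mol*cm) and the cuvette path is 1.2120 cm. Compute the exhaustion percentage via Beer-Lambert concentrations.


c_initial = A_i / (epsilon * l) = 1.7260 / (38123.2290 * 1.2120) = 3.7355e-05 mol/L
c_final = A_f / (epsilon * l) = 1.0490 / (38123.2290 * 1.2120) = 2.2703e-05 mol/L
Exhaustion = (c_initial - c_final) / c_initial * 100 = (3.7355e-05 - 2.2703e-05) / 3.7355e-05 * 100 = 39.2236 %


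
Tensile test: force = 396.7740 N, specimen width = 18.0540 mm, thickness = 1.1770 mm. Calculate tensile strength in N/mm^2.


Formula: TS = force / (width * thickness)
Substituting: TS = 396.7740 / (18.0540 * 1.1770)
Result: 18.6721 N/mm^2


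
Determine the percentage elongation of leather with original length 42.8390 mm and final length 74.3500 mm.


Formula: Elongation = (Lf - L0) / L0 * 100
Substituting: Elongation = (74.3500 - 42.8390) / 42.8390 * 100
Result: 73.5568 %


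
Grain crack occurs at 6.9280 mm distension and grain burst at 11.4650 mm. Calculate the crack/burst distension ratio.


Formula: Ratio = crack / burst
Substituting: Ratio = 6.9280 / 11.4650
Result: 0.6043


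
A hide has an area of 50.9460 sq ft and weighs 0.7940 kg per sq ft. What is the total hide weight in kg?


Formula: Weight = area * weight_per_sqft
Substituting: Weight = 50.9460 * 0.7940
Result: 40.4511 kg


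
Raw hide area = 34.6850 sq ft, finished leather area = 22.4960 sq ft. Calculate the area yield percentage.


Formula: Yield = finished / raw * 100
Substituting: Yield = 22.4960 / 34.6850 * 100
Result: 64.8580 %


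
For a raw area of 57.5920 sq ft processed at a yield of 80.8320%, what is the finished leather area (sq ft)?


Formula: finished = raw * yield / 100
Substituting: finished = 57.5920 * 80.8320 / 100
Result: 46.5528 sq ft


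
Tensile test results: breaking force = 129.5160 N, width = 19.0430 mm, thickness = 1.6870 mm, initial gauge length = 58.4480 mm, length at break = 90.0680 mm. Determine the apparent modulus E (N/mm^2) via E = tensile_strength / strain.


TS = F / (w * t) = 129.5160 / (19.0430 * 1.6870) = 4.0316 N/mm^2
strain = (Lf - L0) / L0 = (90.0680 - 58.4480) / 58.4480 = 0.5410
E = TS / strain = 4.0316 / 0.5410 = 7.4521 N/mm^2


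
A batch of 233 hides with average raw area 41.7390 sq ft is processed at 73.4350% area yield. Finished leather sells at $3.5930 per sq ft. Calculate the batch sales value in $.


Raw_total = N * avg_area = 233 * 41.7390 = 9725.1870 sq ft
Finished = Raw_total * yield / 100 = 9725.1870 * 73.4350 / 100 = 7141.6911 sq ft
Value = Finished * price = 7141.6911 * 3.5930 = 25660.0960 $


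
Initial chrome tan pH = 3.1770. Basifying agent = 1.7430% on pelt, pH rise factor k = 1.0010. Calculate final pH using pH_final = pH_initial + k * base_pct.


Formula: pH_final = pH_initial + k * base_pct
Substituting: pH_final = 3.1770 + 1.0010 * 1.7430
Result: 4.9217


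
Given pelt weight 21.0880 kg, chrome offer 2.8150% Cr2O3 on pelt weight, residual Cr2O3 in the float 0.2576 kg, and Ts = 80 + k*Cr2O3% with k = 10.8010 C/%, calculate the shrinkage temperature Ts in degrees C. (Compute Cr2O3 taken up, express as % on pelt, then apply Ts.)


Offered = pelt * offer_pct / 100 = 21.0880 * 2.8150 / 100 = 0.5936 kg
Uptake = offered - residual = 0.5936 - 0.2576 = 0.3360 kg
Cr2O3% on pelt = uptake / pelt * 100 = 0.3360 / 21.0880 * 100 = 1.5935 %
Ts = 80 + k * Cr2O3% = 80 + 10.8010 * 1.5935 = 97.2109 C


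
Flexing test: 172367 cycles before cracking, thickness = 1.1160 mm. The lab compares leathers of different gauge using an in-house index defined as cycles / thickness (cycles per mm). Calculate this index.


Formula: Index = cycles / thickness
Substituting: Index = 172367 / 1.1160
Result: 154450.7168 cycles/mm


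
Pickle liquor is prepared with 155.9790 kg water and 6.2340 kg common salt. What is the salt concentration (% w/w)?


Formula: Conc = salt / (water + salt) * 100
Substituting: Conc = 6.2340 / (155.9790 + 6.2340) * 100
Result: 3.8431 %


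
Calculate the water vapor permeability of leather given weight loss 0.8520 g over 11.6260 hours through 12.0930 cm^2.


Formula: WVP = loss / (area * time)
Substituting: WVP = 0.8520 / (12.0930 * 11.6260)
Result: 0.00606004 g/(cm^2*hr)


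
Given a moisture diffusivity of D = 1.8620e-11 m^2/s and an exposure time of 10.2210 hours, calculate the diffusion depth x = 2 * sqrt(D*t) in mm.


t = 10.2210 hr * 3600 = 36795.6000 s
D * t = 1.8620e-11 * 36795.6000 = 6.8513e-07
x = 2 * sqrt(D*t) = 2 * sqrt(6.8513e-07) = 0.00165546 m = 1.6555 mm


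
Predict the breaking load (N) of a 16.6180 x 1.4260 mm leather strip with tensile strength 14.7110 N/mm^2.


Formula: F = TS * w * t
Substituting: F = 14.7110 * 16.6180 * 1.4260
Result: 348.6105 N


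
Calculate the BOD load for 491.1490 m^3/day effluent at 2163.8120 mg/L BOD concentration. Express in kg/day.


Formula: BOD_load = volume * conc / 1000
Substituting: BOD_load = 491.1490 * 2163.8120 / 1000
Result: 1062.7541 kg/day


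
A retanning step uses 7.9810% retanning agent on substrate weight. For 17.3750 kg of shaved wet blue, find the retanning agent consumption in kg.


Formula: Retan = substrate * pct / 100
Substituting: Retan = 17.3750 * 7.9810 / 100
Result: 1.3867 kg


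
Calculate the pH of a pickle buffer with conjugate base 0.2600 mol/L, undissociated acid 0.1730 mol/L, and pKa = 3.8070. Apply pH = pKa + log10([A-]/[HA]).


ratio = [A-] / [HA] = 0.2600 / 0.1730 = 1.5029
log10(ratio) = 0.1769
pH = pKa + log10(ratio) = 3.8070 + 0.1769 = 3.9839


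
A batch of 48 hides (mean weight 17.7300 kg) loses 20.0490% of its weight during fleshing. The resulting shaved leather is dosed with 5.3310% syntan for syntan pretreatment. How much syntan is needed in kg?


Total_raw = N * avg_wt = 48 * 17.7300 = 851.0400 kg
Substrate = Total_raw * (1 - loss/100) = 851.0400 * (1 - 20.0490/100) = 680.4150 kg
Syntan = Substrate * pct / 100 = 680.4150 * 5.3310 / 100 = 36.2729 kg


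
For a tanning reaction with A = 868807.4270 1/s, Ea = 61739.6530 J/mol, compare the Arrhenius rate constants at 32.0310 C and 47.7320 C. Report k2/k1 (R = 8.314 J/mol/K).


T1 = 32.0310 + 273.15 = 305.1810 K; T2 = 47.7320 + 273.15 = 320.8820 K
k1 = A * exp(-Ea/(R*T1)) = 868807.4270 * exp(-61739.6530/(8.314*305.1810)) = 2.3508e-05 1/s
k2 = A * exp(-Ea/(R*T2)) = 868807.4270 * exp(-61739.6530/(8.314*320.8820)) = 7.7321e-05 1/s
k2/k1 = 7.7321e-05 / 2.3508e-05 = 3.2892


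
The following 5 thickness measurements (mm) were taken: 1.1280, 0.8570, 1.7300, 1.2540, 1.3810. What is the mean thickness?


Formula: Average = sum / n
Substituting: Average = 6.3500 / 5
Result: 1.2700 mm


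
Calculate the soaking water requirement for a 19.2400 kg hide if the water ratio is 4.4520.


Formula: Water = hide_weight * ratio
Substituting: Water = 19.2400 * 4.4520
Result: 85.6565 kg


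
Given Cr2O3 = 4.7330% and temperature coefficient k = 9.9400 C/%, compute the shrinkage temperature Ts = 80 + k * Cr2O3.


Formula: Ts = 80 + k * Cr2O3
Substituting: Ts = 80 + 9.9400 * 4.7330
Result: 127.0460 C


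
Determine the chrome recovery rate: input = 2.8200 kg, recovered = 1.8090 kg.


Formula: Recovery = recovered / input * 100
Substituting: Recovery = 1.8090 / 2.8200 * 100
Result: 64.1489 %


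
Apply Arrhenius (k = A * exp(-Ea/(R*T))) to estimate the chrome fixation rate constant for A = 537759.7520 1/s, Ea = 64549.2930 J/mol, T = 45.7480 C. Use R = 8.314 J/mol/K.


T_K = T_C + 273.15 = 45.7480 + 273.15 = 318.8980 K
exponent = -Ea / (R * T_K) = -64549.2930 / (8.314 * 318.8980) = -24.3461
k = A * exp(exponent) = 537759.7520 * exp(-24.3461) = 1.4362e-05 1/s


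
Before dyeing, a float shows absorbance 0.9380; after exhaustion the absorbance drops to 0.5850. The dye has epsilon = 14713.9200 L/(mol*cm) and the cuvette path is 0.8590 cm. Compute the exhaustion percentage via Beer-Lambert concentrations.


c_initial = A_i / (epsilon * l) = 0.9380 / (14713.9200 * 0.8590) = 7.4213e-05 mol/L
c_final = A_f / (epsilon * l) = 0.5850 / (14713.9200 * 0.8590) = 4.6284e-05 mol/L
Exhaustion = (c_initial - c_final) / c_initial * 100 = (7.4213e-05 - 4.6284e-05) / 7.4213e-05 * 100 = 37.6333 %


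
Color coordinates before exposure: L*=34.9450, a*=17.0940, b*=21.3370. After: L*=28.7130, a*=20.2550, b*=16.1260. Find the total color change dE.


dL = -6.2320, da = 3.1610, db = -5.2110
dE = sqrt((-6.2320)^2 + 3.1610^2 + (-5.2110)^2) = 8.7169


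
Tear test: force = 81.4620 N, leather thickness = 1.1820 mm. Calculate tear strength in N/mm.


Formula: Tear strength = force / thickness
Substituting: Tear strength = 81.4620 / 1.1820
Result: 68.9188 N/mm


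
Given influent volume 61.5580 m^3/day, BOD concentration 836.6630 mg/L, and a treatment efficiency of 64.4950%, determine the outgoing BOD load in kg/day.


Load_in = volume * conc / 1000 = 61.5580 * 836.6630 / 1000 = 51.5033 kg/day
Removed = Load_in * eff / 100 = 51.5033 * 64.4950 / 100 = 33.2171 kg/day
Load_out = Load_in - Removed = 51.5033 - 33.2171 = 18.2862 kg/day


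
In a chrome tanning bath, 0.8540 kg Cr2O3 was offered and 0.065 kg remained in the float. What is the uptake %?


Formula: Uptake = (offered - residual) / offered * 100
Substituting: Uptake = (0.8540 - 0.065) / 0.8540 * 100
Result: 92.3888 %


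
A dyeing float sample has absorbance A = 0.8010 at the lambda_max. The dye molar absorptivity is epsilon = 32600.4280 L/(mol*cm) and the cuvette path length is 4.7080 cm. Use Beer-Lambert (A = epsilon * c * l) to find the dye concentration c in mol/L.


Formula: c = A / (epsilon * l)
Substituting: c = 0.8010 / (32600.4280 * 4.7080)
Result: 5.2188e-06 mol/L


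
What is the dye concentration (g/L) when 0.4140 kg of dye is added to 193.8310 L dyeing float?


Formula: Conc = dye_mass(kg) / volume(L) * 1000
Substituting: Conc = 0.4140 / 193.8310 * 1000
Result: 2.1359 g/L


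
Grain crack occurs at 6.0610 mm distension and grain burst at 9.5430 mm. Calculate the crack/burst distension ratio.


Formula: Ratio = crack / burst
Substituting: Ratio = 6.0610 / 9.5430
Result: 0.6351


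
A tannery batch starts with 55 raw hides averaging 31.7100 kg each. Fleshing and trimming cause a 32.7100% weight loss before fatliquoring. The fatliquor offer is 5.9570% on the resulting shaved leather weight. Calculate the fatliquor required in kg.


Total_raw = N * avg_wt = 55 * 31.7100 = 1744.0500 kg
Substrate = Total_raw * (1 - loss/100) = 1744.0500 * (1 - 32.7100/100) = 1173.5712 kg
Fat = Substrate * pct / 100 = 1173.5712 * 5.9570 / 100 = 69.9096 kg


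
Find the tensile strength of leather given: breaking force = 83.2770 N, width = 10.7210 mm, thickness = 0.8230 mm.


Formula: TS = force / (width * thickness)
Substituting: TS = 83.2770 / (10.7210 * 0.8230)
Result: 9.4382 N/mm^2


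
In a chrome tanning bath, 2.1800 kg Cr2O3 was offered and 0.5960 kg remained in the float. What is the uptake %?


Formula: Uptake = (offered - residual) / offered * 100
Substituting: Uptake = (2.1800 - 0.5960) / 2.1800 * 100
Result: 72.6606 %


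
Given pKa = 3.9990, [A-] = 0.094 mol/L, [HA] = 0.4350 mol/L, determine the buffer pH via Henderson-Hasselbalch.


ratio = [A-] / [HA] = 0.094 / 0.4350 = 0.2161
log10(ratio) = -0.6654
pH = pKa + log10(ratio) = 3.9990 - 0.6654 = 3.3336


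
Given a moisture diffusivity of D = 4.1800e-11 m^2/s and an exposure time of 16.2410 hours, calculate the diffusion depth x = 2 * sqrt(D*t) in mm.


t = 16.2410 hr * 3600 = 58467.6000 s
D * t = 4.1800e-11 * 58467.6000 = 2.4439e-06
x = 2 * sqrt(D*t) = 2 * sqrt(2.4439e-06) = 0.00312662 m = 3.1266 mm


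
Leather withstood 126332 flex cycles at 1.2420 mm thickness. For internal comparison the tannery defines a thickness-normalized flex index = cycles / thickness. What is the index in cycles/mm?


Formula: Index = cycles / thickness
Substituting: Index = 126332 / 1.2420
Result: 101716.5862 cycles/mm


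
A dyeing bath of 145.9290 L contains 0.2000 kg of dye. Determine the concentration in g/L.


Formula: Conc = dye_mass(kg) / volume(L) * 1000
Substituting: Conc = 0.2000 / 145.9290 * 1000
Result: 1.3705 g/L


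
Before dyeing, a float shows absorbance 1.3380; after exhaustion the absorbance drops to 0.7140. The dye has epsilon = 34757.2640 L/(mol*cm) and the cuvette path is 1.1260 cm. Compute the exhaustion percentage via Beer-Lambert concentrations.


c_initial = A_i / (epsilon * l) = 1.3380 / (34757.2640 * 1.1260) = 3.4188e-05 mol/L
c_final = A_f / (epsilon * l) = 0.7140 / (34757.2640 * 1.1260) = 1.8244e-05 mol/L
Exhaustion = (c_initial - c_final) / c_initial * 100 = (3.4188e-05 - 1.8244e-05) / 3.4188e-05 * 100 = 46.6368 %


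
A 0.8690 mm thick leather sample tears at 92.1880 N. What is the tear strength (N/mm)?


Formula: Tear strength = force / thickness
Substituting: Tear strength = 92.1880 / 0.8690
Result: 106.0852 N/mm


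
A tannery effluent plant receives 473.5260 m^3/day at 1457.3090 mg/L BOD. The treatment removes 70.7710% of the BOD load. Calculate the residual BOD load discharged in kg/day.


Load_in = volume * conc / 1000 = 473.5260 * 1457.3090 / 1000 = 690.0737 kg/day
Removed = Load_in * eff / 100 = 690.0737 * 70.7710 / 100 = 488.3721 kg/day
Load_out = Load_in - Removed = 690.0737 - 488.3721 = 201.7016 kg/day


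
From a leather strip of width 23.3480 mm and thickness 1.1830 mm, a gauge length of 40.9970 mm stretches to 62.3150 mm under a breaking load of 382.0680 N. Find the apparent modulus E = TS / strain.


TS = F / (w * t) = 382.0680 / (23.3480 * 1.1830) = 13.8327 N/mm^2
strain = (Lf - L0) / L0 = (62.3150 - 40.9970) / 40.9970 = 0.5200
E = TS / strain = 13.8327 / 0.5200 = 26.6019 N/mm^2


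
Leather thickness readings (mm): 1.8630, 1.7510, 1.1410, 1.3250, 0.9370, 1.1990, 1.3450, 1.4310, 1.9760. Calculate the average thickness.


Formula: Average = sum / n
Substituting: Average = 12.9680 / 9
Result: 1.4409 mm


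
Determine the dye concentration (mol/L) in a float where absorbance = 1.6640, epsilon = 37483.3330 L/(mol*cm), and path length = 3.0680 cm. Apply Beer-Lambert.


Formula: c = A / (epsilon * l)
Substituting: c = 1.6640 / (37483.3330 * 3.0680)
Result: 1.4470e-05 mol/L


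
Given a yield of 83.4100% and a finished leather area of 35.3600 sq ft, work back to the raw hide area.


Formula: raw = finished * 100 / yield
Substituting: raw = 35.3600 * 100 / 83.4100
Result: 42.3930 sq ft


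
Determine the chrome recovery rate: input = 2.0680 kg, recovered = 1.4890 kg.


Formula: Recovery = recovered / input * 100
Substituting: Recovery = 1.4890 / 2.0680 * 100
Result: 72.0019 %


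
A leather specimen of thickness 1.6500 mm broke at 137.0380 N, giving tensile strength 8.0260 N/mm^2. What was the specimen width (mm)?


Formula: w = F / (TS * t)
Substituting: w = 137.0380 / (8.0260 * 1.6500)
Result: 10.3480 mm
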